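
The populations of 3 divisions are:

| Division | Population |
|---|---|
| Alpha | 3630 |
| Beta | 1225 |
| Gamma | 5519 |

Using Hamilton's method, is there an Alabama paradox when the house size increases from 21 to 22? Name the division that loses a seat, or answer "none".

At 21 seats: Alpha 7, Beta 3, Gamma 11.
At 22 seats: Alpha 8, Beta 2, Gamma 12.
Beta drops from 3 to 2.

Beta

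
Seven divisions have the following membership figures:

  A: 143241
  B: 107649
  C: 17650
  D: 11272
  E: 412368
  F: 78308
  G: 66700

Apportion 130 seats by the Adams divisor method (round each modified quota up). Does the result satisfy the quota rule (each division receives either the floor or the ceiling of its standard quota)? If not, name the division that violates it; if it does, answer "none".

Standard quotas: A 22.243, B 16.716, C 2.741, D 1.750, E 64.033, F 12.160, G 10.357.
Adams allocation: A 22, B 17, C 3, D 2, E 63, F 12, G 11.
E has quota 64.033 (lower 64, upper 65) but receives 63 — outside the quota interval.

E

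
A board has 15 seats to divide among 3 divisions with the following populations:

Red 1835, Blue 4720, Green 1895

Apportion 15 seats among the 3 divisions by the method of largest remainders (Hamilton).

Red=3, Blue=9, Green=3

Total 8450; standard divisor 8450/15 ≈ 563.333.
Standard quotas: Red 3.257, Blue 8.379, Green 3.364.
Lower quotas: Red 3, Blue 8, Green 3 (sum 14, leaving 1 seat).
Remainders in descending order: Blue 0.379, Green 0.364, Red 0.257.
Largest remainder: Blue receives the extra seat.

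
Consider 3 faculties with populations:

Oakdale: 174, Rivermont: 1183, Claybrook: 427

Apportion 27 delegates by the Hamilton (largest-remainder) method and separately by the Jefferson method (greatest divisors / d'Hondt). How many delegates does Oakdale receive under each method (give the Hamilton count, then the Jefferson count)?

Hamilton: Oakdale 3, Rivermont 18, Claybrook 6.
Jefferson: Oakdale 2, Rivermont 19, Claybrook 6.
Oakdale gets 3 under Hamilton and 2 under Jefferson.

3 and 2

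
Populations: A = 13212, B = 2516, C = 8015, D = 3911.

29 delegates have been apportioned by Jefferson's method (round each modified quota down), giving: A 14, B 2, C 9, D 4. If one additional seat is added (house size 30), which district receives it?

A

Priority for the next seat is population ÷ (current seats + 1).
Priorities: A 880.800, B 838.667, C 801.500, D 782.200.
Highest priority: A.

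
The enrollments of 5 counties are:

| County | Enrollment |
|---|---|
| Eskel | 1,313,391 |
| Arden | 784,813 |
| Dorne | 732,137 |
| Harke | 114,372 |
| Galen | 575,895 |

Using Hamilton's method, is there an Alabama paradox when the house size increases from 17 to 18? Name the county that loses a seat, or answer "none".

Harke

At 17 seats: Eskel 6, Arden 4, Dorne 3, Harke 1, Galen 3.
At 18 seats: Eskel 7, Arden 4, Dorne 4, Harke 0, Galen 3.
Harke drops from 1 to 0.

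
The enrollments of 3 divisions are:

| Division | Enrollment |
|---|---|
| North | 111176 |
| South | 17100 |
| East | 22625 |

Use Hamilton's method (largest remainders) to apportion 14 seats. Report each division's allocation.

North 10, South 2, East 2

Standard divisor: 150901 ÷ 14 ≈ 10778.643.
Standard quotas: North 10.3145, South 1.5865, East 2.0991.
Lower quotas: North 10, South 1, East 2 (sum 13, leaving 1 seat).
Remainders in descending order: South 0.5865, North 0.3145, East 0.0991.
The surplus seat goes to South.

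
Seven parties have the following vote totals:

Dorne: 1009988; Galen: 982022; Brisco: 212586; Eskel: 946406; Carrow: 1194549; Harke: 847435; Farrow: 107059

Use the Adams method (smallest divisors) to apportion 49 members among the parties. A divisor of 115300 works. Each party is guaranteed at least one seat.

Dorne: 9, Galen: 9, Brisco: 2, Eskel: 9, Carrow: 11, Harke: 8, Farrow: 1

With modified divisor 115300: modified quotas Dorne 8.760, Galen 8.517, Brisco 1.844, Eskel 8.208, Carrow 10.360, Harke 7.350, Farrow 0.929.
Rounding up: Dorne 9, Galen 9, Brisco 2, Eskel 9, Carrow 11, Harke 8, Farrow 1 (total 49).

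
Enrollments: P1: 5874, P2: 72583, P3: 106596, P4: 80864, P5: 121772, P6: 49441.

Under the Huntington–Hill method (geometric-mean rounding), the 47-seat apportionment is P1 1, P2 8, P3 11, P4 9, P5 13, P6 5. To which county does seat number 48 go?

P3

Priority for the next seat is population ÷ (√(s·(s+1))).
Priorities: P1 4153.545, P2 8553.989, P3 9277.991, P4 8523.814, P5 9026.341, P6 9026.650.
Highest priority: P3.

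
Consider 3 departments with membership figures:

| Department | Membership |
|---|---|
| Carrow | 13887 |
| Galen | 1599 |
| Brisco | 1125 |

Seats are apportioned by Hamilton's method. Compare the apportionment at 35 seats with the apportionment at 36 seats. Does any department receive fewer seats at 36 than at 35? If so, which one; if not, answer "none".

At 35 seats: Carrow 29, Galen 3, Brisco 3.
At 36 seats: Carrow 30, Galen 4, Brisco 2.
Brisco drops from 3 to 2.

Brisco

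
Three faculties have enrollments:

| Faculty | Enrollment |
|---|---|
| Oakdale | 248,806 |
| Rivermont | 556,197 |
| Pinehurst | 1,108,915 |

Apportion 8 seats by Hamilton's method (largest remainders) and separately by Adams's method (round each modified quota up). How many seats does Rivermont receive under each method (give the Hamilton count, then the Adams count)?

Hamilton: Oakdale 1, Rivermont 2, Pinehurst 5.
Adams: Oakdale 1, Rivermont 3, Pinehurst 4.
Rivermont gets 2 under Hamilton and 3 under Adams.

2 and 3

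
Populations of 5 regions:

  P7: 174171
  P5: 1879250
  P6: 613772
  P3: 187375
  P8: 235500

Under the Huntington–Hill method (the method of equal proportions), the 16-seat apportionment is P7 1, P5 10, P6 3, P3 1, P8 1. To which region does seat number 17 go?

P5

Priority for the next seat is population ÷ (√(s·(s+1))).
Priorities: P7 123157.495, P5 179179.457, P6 177180.715, P3 132494.133, P8 166523.647.
Highest priority: P5.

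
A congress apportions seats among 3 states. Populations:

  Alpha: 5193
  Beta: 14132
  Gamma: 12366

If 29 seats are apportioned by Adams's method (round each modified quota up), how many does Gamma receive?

11

Standard divisor 31691/29 ≈ 1092.793; standard quotas: Alpha 4.752, Beta 12.932, Gamma 11.316.
Rounding up gives 5, 13, 12 = 30 seats, so the divisor must be adjusted.
With modified divisor 1150: modified quotas Alpha 4.516, Beta 12.289, Gamma 10.753.
Rounding up: Alpha 5, Beta 13, Gamma 11 (total 29).
Gamma receives 11.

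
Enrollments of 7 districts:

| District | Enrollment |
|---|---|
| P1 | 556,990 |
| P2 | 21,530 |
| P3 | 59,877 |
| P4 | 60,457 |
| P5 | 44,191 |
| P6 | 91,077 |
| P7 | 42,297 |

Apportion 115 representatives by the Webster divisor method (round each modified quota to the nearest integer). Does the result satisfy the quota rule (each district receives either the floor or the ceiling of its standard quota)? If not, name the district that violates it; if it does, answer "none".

P1

Standard quotas: P1 73.086, P2 2.825, P3 7.857, P4 7.933, P5 5.799, P6 11.951, P7 5.550.
Webster allocation: P1 72, P2 3, P3 8, P4 8, P5 6, P6 12, P7 6.
P1 has quota 73.086 (lower 73, upper 74) but receives 72 — outside the quota interval.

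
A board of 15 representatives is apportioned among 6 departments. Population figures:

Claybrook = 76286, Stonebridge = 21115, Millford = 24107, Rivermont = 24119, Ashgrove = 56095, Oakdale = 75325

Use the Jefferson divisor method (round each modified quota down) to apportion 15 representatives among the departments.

Standard divisor 277047/15 ≈ 18469.8; standard quotas: Claybrook 4.130, Stonebridge 1.143, Millford 1.305, Rivermont 1.306, Ashgrove 3.037, Oakdale 4.078.
Rounding down gives 4, 1, 1, 1, 3, 4 = 14 seats, so the divisor must be adjusted.
With modified divisor 15160: modified quotas Claybrook 5.032, Stonebridge 1.393, Millford 1.590, Rivermont 1.591, Ashgrove 3.700, Oakdale 4.969.
Rounding down: Claybrook 5, Stonebridge 1, Millford 1, Rivermont 1, Ashgrove 3, Oakdale 4 (total 15).

Claybrook=5, Stonebridge=1, Millford=1, Rivermont=1, Ashgrove=3, Oakdale=4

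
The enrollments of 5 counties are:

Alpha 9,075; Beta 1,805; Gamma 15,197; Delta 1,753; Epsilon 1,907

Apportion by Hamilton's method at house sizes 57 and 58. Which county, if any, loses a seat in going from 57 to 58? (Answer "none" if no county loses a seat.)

Beta

At 57 seats: Alpha 17, Beta 4, Gamma 29, Delta 3, Epsilon 4.
At 58 seats: Alpha 18, Beta 3, Gamma 30, Delta 3, Epsilon 4.
Beta drops from 4 to 3.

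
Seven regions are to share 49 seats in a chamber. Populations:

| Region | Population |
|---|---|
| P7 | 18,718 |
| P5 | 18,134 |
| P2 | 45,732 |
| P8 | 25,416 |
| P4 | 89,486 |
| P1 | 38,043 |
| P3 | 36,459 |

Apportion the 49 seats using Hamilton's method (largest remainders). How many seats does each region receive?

The standard divisor is 271988/49 ≈ 5550.776.
Standard quotas: P7 3.3721, P5 3.2669, P2 8.2388, P8 4.5788, P4 16.1214, P1 6.8536, P3 6.5683.
Lower quotas: P7 3, P5 3, P2 8, P8 4, P4 16, P1 6, P3 6 (sum 46, leaving 3 seats).
Remainders in descending order: P1 0.8536, P8 0.5788, P3 0.5683, P7 0.3721, P5 0.2669, P2 0.2388, P4 0.1214.
Largest remainders: P1, P8, P3 receive the extra seats.

P7 3, P5 3, P2 8, P8 5, P4 16, P1 7, P3 7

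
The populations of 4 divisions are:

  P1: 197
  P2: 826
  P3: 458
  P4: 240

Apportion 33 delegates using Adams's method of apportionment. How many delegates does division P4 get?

5

Standard divisor 1721/33 ≈ 52.152; standard quotas: P1 3.777, P2 15.838, P3 8.782, P4 4.602.
Rounding up gives 4, 16, 9, 5 = 34 seats, so the divisor must be adjusted.
With modified divisor 56: modified quotas P1 3.518, P2 14.750, P3 8.179, P4 4.286.
Rounding up: P1 4, P2 15, P3 9, P4 5 (total 33).
P4 receives 5.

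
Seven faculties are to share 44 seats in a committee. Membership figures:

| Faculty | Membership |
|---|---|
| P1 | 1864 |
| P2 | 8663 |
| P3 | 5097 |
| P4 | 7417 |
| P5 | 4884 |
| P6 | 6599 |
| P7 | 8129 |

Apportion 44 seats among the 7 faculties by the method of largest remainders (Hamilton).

P1 2; P2 9; P3 5; P4 8; P5 5; P6 7; P7 8

The standard divisor is 42653/44 ≈ 969.386.
Standard quotas: P1 1.9229, P2 8.9366, P3 5.2580, P4 7.6512, P5 5.0382, P6 6.8074, P7 8.3857.
Lower quotas: P1 1, P2 8, P3 5, P4 7, P5 5, P6 6, P7 8 (sum 40, leaving 4 seats).
Remainders in descending order: P2 0.9366, P1 0.9229, P6 0.8074, P4 0.6512, P7 0.3857, P3 0.2580, P5 0.0382.
The surplus seats go to P2, P1, P6, P4.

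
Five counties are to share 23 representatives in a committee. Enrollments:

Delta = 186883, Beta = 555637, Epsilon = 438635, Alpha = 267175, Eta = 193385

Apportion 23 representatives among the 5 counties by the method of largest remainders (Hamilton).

Delta 2, Beta 8, Epsilon 6, Alpha 4, Eta 3

Standard divisor: 1641715 ÷ 23 ≈ 71378.913.
Standard quotas: Delta 2.6182, Beta 7.7843, Epsilon 6.1452, Alpha 3.7431, Eta 2.7093.
Lower quotas: Delta 2, Beta 7, Epsilon 6, Alpha 3, Eta 2 (sum 20, leaving 3 seats).
Remainders in descending order: Beta 0.7843, Alpha 0.7431, Eta 0.7093, Delta 0.6182, Epsilon 0.1452.
The surplus seats go to Beta, Alpha, Eta.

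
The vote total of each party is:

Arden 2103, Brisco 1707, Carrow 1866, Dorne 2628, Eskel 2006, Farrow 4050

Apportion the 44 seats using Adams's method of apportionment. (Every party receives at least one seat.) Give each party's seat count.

Standard divisor 14360/44 ≈ 326.364; standard quotas: Arden 6.444, Brisco 5.230, Carrow 5.718, Dorne 8.052, Eskel 6.147, Farrow 12.409.
Rounding up gives 7, 6, 6, 9, 7, 13 = 48 seats, so the divisor must be adjusted.
With modified divisor 346: modified quotas Arden 6.078, Brisco 4.934, Carrow 5.393, Dorne 7.595, Eskel 5.798, Farrow 11.705.
Rounding up: Arden 7, Brisco 5, Carrow 6, Dorne 8, Eskel 6, Farrow 12 (total 44).

Arden 7, Brisco 5, Carrow 6, Dorne 8, Eskel 6, Farrow 12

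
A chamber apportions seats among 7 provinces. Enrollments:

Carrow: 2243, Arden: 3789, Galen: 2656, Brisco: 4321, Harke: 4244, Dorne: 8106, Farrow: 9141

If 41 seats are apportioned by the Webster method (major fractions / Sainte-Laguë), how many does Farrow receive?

11

Standard divisor 34500/41 ≈ 841.463; standard quotas: Carrow 2.666, Arden 4.503, Galen 3.156, Brisco 5.135, Harke 5.044, Dorne 9.633, Farrow 10.863.
Rounding to the nearest integer gives 3, 5, 3, 5, 5, 10, 11 = 42 seats, so the divisor must be adjusted.
With modified divisor 850: modified quotas Carrow 2.639, Arden 4.458, Galen 3.125, Brisco 5.084, Harke 4.993, Dorne 9.536, Farrow 10.754.
Rounding to the nearest integer: Carrow 3, Arden 4, Galen 3, Brisco 5, Harke 5, Dorne 10, Farrow 11 (total 41).
Farrow receives 11.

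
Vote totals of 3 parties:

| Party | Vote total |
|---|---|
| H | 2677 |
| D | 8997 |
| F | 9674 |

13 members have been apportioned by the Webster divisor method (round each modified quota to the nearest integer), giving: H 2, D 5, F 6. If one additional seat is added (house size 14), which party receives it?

Priority for the next seat is population ÷ (current seats + 0.5).
Priorities: H 1070.800, D 1635.818, F 1488.308.
Highest priority: D.

D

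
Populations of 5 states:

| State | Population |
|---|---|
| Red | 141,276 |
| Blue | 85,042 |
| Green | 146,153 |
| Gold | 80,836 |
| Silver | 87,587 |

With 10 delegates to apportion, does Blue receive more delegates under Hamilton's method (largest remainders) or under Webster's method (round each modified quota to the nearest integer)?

Hamilton: Red 3, Blue 1, Green 3, Gold 1, Silver 2.
Webster: Red 2, Blue 2, Green 3, Gold 1, Silver 2.
Blue gets 1 under Hamilton and 2 under Webster.

Webster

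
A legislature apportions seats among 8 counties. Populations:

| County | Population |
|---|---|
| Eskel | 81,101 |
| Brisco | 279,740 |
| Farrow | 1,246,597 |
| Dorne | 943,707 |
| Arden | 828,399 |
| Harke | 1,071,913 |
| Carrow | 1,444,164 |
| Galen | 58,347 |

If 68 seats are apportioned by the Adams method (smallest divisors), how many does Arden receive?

Standard divisor 5953968/68 ≈ 87558.353; standard quotas: Eskel 0.926, Brisco 3.195, Farrow 14.237, Dorne 10.778, Arden 9.461, Harke 12.242, Carrow 16.494, Galen 0.666.
Rounding up gives 1, 4, 15, 11, 10, 13, 17, 1 = 72 seats, so the divisor must be adjusted.
With modified divisor 92600: modified quotas Eskel 0.876, Brisco 3.021, Farrow 13.462, Dorne 10.191, Arden 8.946, Harke 11.576, Carrow 15.596, Galen 0.630.
Rounding up: Eskel 1, Brisco 4, Farrow 14, Dorne 11, Arden 9, Harke 12, Carrow 16, Galen 1 (total 68).
Arden receives 9.

9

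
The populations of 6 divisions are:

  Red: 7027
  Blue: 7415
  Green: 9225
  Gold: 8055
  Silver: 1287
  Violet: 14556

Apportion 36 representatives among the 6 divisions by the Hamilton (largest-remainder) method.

Red 5, Blue 6, Green 7, Gold 6, Silver 1, Violet 11

Total 47565; standard divisor 47565/36 ≈ 1321.25.
Standard quotas: Red 5.3184, Blue 5.6121, Green 6.9820, Gold 6.0965, Silver 0.9741, Violet 11.0168.
Lower quotas: Red 5, Blue 5, Green 6, Gold 6, Silver 0, Violet 11 (sum 33, leaving 3 seats).
Remainders in descending order: Green 0.9820, Silver 0.9741, Blue 0.6121, Red 0.3184, Gold 0.0965, Violet 0.0168.
The surplus seats go to Green, Silver, Blue.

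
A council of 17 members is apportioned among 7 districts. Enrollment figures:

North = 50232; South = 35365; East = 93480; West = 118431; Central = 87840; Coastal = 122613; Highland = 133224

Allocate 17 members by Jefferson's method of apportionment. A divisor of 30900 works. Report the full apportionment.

North 1, South 1, East 3, West 3, Central 2, Coastal 3, Highland 4

With modified divisor 30900: modified quotas North 1.626, South 1.144, East 3.025, West 3.833, Central 2.843, Coastal 3.968, Highland 4.311.
Rounding down: North 1, South 1, East 3, West 3, Central 2, Coastal 3, Highland 4 (total 17).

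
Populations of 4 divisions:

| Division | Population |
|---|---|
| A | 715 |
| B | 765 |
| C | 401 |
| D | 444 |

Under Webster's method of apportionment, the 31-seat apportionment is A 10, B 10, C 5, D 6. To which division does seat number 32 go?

Priority for the next seat is population ÷ (current seats + 0.5).
Priorities: A 68.095, B 72.857, C 72.909, D 68.308.
Highest priority: C.

C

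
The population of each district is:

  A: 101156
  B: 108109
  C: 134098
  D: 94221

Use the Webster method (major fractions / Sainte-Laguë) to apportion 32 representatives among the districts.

Standard divisor 437584/32 ≈ 13674.5; standard quotas: A 7.397, B 7.906, C 9.806, D 6.890.
Rounding to the nearest integer gives A 7, B 8, C 10, D 7 — total 32, matching the house size, so no adjustment is needed.

A 7, B 8, C 10, D 7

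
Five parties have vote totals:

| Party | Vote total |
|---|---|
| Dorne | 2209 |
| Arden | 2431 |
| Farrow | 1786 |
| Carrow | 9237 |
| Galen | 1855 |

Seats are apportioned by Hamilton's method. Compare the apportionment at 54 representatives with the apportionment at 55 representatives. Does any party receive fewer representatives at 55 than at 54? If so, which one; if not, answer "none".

At 54 seats: Dorne 7, Arden 7, Farrow 6, Carrow 28, Galen 6.
At 55 seats: Dorne 7, Arden 8, Farrow 5, Carrow 29, Galen 6.
Farrow drops from 6 to 5.

Farrow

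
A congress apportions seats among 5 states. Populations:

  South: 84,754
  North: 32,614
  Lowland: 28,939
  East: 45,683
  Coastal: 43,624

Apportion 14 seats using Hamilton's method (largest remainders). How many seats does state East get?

Standard divisor: 235614 ÷ 14 ≈ 16829.571.
Standard quotas: South 5.0360, North 1.9379, Lowland 1.7195, East 2.7144, Coastal 2.5921.
Lower quotas: South 5, North 1, Lowland 1, East 2, Coastal 2 (sum 11, leaving 3 seats).
Remainders in descending order: North 0.9379, Lowland 0.7195, East 0.7144, Coastal 0.5921, South 0.0360.
The surplus seats go to North, Lowland, East.
East receives 3.

3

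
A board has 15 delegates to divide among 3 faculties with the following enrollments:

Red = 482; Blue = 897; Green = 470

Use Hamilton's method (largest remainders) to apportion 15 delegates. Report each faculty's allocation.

Red 4, Blue 7, Green 4

The standard divisor is 1849/15 ≈ 123.267.
Standard quotas: Red 3.910, Blue 7.277, Green 3.813.
Lower quotas: Red 3, Blue 7, Green 3 (sum 13, leaving 2 seats).
Remainders in descending order: Red 0.910, Green 0.813, Blue 0.277.
Largest remainders: Red, Green receive the extra seats.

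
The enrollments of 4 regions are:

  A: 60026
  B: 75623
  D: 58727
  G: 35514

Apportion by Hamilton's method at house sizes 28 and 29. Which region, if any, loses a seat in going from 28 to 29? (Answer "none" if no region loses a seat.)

At 28 seats: A 7, B 9, D 7, G 5.
At 29 seats: A 8, B 10, D 7, G 4.
G drops from 5 to 4.

G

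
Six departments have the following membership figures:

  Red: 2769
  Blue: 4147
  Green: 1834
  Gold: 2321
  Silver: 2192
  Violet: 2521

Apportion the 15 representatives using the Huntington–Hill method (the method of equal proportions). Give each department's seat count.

With divisor 1080: modified quotas Red 2.564, Blue 3.840, Green 1.698, Gold 2.149, Silver 2.030, Violet 2.334.
Geometric-mean thresholds: Red √(2·3)=2.449, Blue √(3·4)=3.464, Green √(1·2)=1.414, Gold √(2·3)=2.449, Silver √(2·3)=2.449, Violet √(2·3)=2.449.
Each quota rounded against its threshold gives Red 3, Blue 4, Green 2, Gold 2, Silver 2, Violet 2 (total 15).

Red 3, Blue 4, Green 2, Gold 2, Silver 2, Violet 2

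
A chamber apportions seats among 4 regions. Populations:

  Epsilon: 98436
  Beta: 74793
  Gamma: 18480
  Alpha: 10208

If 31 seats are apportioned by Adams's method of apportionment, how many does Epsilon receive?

Standard divisor 201917/31 ≈ 6513.452; standard quotas: Epsilon 15.113, Beta 11.483, Gamma 2.837, Alpha 1.567.
Rounding up gives 16, 12, 3, 2 = 33 seats, so the divisor must be adjusted.
With modified divisor 6900: modified quotas Epsilon 14.266, Beta 10.840, Gamma 2.678, Alpha 1.479.
Rounding up: Epsilon 15, Beta 11, Gamma 3, Alpha 2 (total 31).
Epsilon receives 15.

15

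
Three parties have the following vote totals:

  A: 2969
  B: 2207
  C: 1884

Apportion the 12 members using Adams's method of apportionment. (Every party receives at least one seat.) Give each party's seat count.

Standard divisor 7060/12 ≈ 588.333; standard quotas: A 5.046, B 3.751, C 3.202.
Rounding up gives 6, 4, 4 = 14 seats, so the divisor must be adjusted.
With modified divisor 700: modified quotas A 4.241, B 3.153, C 2.691.
Rounding up: A 5, B 4, C 3 (total 12).

A=5, B=4, C=3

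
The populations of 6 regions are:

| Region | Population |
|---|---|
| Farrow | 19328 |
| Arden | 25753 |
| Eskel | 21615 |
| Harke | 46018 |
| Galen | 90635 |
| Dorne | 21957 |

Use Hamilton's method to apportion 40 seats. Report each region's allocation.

Farrow: 3, Arden: 5, Eskel: 4, Harke: 8, Galen: 16, Dorne: 4

Standard divisor: 225306 ÷ 40 ≈ 5632.65.
Standard quotas: Farrow 3.4314, Arden 4.5721, Eskel 3.8374, Harke 8.1699, Galen 16.0910, Dorne 3.8982.
Lower quotas: Farrow 3, Arden 4, Eskel 3, Harke 8, Galen 16, Dorne 3 (sum 37, leaving 3 seats).
Remainders in descending order: Dorne 0.8982, Eskel 0.8374, Arden 0.5721, Farrow 0.4314, Harke 0.1699, Galen 0.0910.
Largest remainders: Dorne, Eskel, Arden receive the extra seats.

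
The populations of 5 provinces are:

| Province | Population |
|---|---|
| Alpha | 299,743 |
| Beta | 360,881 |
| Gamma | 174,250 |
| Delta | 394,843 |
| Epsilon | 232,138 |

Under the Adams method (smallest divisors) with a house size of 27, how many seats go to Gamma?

3

Standard divisor 1461855/27 ≈ 54142.778; standard quotas: Alpha 5.536, Beta 6.665, Gamma 3.218, Delta 7.293, Epsilon 4.288.
Rounding up gives 6, 7, 4, 8, 5 = 30 seats, so the divisor must be adjusted.
With modified divisor 59000: modified quotas Alpha 5.080, Beta 6.117, Gamma 2.953, Delta 6.692, Epsilon 3.935.
Rounding up: Alpha 6, Beta 7, Gamma 3, Delta 7, Epsilon 4 (total 27).
Gamma receives 3.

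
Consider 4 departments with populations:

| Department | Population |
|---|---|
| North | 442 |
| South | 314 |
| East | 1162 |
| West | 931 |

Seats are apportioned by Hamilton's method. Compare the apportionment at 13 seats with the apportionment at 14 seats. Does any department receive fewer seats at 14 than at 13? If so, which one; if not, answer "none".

At 13 seats: North 2, South 2, East 5, West 4.
At 14 seats: North 2, South 1, East 6, West 5.
South drops from 2 to 1.

South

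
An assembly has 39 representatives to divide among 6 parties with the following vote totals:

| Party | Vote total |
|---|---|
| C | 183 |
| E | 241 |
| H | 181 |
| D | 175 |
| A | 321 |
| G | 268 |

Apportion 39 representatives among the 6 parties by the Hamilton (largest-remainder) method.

C 5, E 7, H 5, D 5, A 9, G 8

Total 1369; standard divisor 1369/39 ≈ 35.103.
Standard quotas: C 5.213, E 6.866, H 5.156, D 4.985, A 9.145, G 7.635.
Lower quotas: C 5, E 6, H 5, D 4, A 9, G 7 (sum 36, leaving 3 seats).
Remainders in descending order: D 0.985, E 0.866, G 0.635, C 0.213, H 0.156, A 0.145.
The surplus seats go to D, E, G.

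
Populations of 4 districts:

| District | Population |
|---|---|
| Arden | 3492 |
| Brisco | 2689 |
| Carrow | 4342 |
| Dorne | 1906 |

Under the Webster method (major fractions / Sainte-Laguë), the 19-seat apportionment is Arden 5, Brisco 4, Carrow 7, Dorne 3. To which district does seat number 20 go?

Arden

Priority for the next seat is population ÷ (current seats + 0.5).
Priorities: Arden 634.909, Brisco 597.556, Carrow 578.933, Dorne 544.571.
Highest priority: Arden.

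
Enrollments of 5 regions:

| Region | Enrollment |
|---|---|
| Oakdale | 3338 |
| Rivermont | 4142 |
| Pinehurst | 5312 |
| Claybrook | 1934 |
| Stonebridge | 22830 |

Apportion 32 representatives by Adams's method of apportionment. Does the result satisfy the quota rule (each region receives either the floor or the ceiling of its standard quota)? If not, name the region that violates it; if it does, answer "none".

Standard quotas: Oakdale 2.844, Rivermont 3.529, Pinehurst 4.526, Claybrook 1.648, Stonebridge 19.453.
Adams allocation: Oakdale 3, Rivermont 4, Pinehurst 5, Claybrook 2, Stonebridge 18.
Stonebridge has quota 19.453 (lower 19, upper 20) but receives 18 — outside the quota interval.

Stonebridge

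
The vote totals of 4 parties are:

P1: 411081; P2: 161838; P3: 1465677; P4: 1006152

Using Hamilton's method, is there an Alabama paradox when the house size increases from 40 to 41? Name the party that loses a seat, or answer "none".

P1

At 40 seats: P1 6, P2 2, P3 19, P4 13.
At 41 seats: P1 5, P2 2, P3 20, P4 14.
P1 drops from 6 to 5.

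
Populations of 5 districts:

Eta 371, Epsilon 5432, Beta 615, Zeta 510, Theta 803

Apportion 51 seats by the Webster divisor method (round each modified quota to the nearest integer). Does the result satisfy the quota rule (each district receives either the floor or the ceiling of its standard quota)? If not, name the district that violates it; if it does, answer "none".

Epsilon

Standard quotas: Eta 2.447, Epsilon 35.834, Beta 4.057, Zeta 3.364, Theta 5.297.
Webster allocation: Eta 2, Epsilon 37, Beta 4, Zeta 3, Theta 5.
Epsilon has quota 35.834 (lower 35, upper 36) but receives 37 — outside the quota interval.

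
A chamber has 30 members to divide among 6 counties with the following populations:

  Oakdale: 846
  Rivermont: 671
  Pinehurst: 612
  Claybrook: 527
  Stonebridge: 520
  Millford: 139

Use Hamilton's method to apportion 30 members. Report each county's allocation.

Standard divisor: 3315 ÷ 30 ≈ 110.5.
Standard quotas: Oakdale 7.656, Rivermont 6.072, Pinehurst 5.538, Claybrook 4.769, Stonebridge 4.706, Millford 1.258.
Lower quotas: Oakdale 7, Rivermont 6, Pinehurst 5, Claybrook 4, Stonebridge 4, Millford 1 (sum 27, leaving 3 seats).
Remainders in descending order: Claybrook 0.769, Stonebridge 0.706, Oakdale 0.656, Pinehurst 0.538, Millford 0.258, Rivermont 0.072.
The surplus seats go to Claybrook, Stonebridge, Oakdale.

Oakdale=8; Rivermont=6; Pinehurst=5; Claybrook=5; Stonebridge=5; Millford=1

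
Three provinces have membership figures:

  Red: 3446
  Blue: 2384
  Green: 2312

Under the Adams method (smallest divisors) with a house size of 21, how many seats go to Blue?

6

Standard divisor 8142/21 ≈ 387.714; standard quotas: Red 8.888, Blue 6.149, Green 5.963.
Rounding up gives 9, 7, 6 = 22 seats, so the divisor must be adjusted.
With modified divisor 400: modified quotas Red 8.615, Blue 5.960, Green 5.780.
Rounding up: Red 9, Blue 6, Green 6 (total 21).
Blue receives 6.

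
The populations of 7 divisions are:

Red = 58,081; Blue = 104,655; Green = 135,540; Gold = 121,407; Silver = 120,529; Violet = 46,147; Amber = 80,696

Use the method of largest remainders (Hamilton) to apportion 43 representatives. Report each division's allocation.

Red: 4, Blue: 7, Green: 8, Gold: 8, Silver: 8, Violet: 3, Amber: 5

Standard divisor: 667055 ÷ 43 ≈ 15512.907.
Standard quotas: Red 3.7440, Blue 6.7463, Green 8.7372, Gold 7.8262, Silver 7.7696, Violet 2.9747, Amber 5.2019.
Lower quotas: Red 3, Blue 6, Green 8, Gold 7, Silver 7, Violet 2, Amber 5 (sum 38, leaving 5 seats).
Remainders in descending order: Violet 0.9747, Gold 0.8262, Silver 0.7696, Blue 0.7463, Red 0.7440, Green 0.7372, Amber 0.2019.
The surplus seats go to Violet, Gold, Silver, Blue, Red.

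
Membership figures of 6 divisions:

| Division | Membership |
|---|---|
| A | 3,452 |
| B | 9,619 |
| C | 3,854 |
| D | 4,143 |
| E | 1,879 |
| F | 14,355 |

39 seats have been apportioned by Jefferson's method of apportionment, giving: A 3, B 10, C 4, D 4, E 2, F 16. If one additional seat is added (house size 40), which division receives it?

B

Priority for the next seat is population ÷ (current seats + 1).
Priorities: A 863.000, B 874.455, C 770.800, D 828.600, E 626.333, F 844.412.
Highest priority: B.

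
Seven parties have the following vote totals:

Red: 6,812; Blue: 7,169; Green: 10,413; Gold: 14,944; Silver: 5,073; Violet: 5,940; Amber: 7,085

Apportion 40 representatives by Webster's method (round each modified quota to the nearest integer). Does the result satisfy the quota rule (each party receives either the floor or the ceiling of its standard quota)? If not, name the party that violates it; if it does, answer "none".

Standard quotas: Red 4.744, Blue 4.993, Green 7.252, Gold 10.407, Silver 3.533, Violet 4.137, Amber 4.934.
Webster allocation: Red 5, Blue 5, Green 7, Gold 10, Silver 4, Violet 4, Amber 5.
Every allocation lies between the lower and upper quota.

none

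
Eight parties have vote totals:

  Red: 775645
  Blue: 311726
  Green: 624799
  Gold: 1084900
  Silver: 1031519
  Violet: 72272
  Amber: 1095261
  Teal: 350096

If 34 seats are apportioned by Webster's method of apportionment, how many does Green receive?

Standard divisor 5346218/34 ≈ 157241.706; standard quotas: Red 4.933, Blue 1.982, Green 3.973, Gold 6.900, Silver 6.560, Violet 0.460, Amber 6.965, Teal 2.226.
Rounding to the nearest integer gives Red 5, Blue 2, Green 4, Gold 7, Silver 7, Violet 0, Amber 7, Teal 2 — total 34, matching the house size, so no adjustment is needed.
Green receives 4.

4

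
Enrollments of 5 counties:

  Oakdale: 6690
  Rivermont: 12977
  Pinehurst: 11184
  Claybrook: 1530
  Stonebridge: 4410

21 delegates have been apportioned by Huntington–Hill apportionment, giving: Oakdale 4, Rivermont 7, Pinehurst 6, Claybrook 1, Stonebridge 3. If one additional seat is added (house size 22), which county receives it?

Priority for the next seat is population ÷ (√(s·(s+1))).
Priorities: Oakdale 1495.929, Rivermont 1734.125, Pinehurst 1725.729, Claybrook 1081.873, Stonebridge 1273.057.
Highest priority: Rivermont.

Rivermont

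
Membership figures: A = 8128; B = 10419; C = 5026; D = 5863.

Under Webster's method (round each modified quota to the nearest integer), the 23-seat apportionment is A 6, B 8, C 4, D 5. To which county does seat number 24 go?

Priority for the next seat is population ÷ (current seats + 0.5).
Priorities: A 1250.462, B 1225.765, C 1116.889, D 1066.000.
Highest priority: A.

A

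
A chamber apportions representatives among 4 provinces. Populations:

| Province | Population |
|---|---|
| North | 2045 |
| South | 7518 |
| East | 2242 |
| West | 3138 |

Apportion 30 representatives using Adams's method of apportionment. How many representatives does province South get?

15

Standard divisor 14943/30 ≈ 498.1; standard quotas: North 4.106, South 15.093, East 4.501, West 6.300.
Rounding up gives 5, 16, 5, 7 = 33 seats, so the divisor must be adjusted.
With modified divisor 530: modified quotas North 3.858, South 14.185, East 4.230, West 5.921.
Rounding up: North 4, South 15, East 5, West 6 (total 30).
South receives 15.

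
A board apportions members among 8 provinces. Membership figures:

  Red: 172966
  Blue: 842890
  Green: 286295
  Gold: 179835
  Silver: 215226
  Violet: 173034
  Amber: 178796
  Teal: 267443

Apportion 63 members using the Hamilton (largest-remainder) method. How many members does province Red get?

The standard divisor is 2316485/63 ≈ 36769.603.
Standard quotas: Red 4.7040, Blue 22.9236, Green 7.7862, Gold 4.8909, Silver 5.8534, Violet 4.7059, Amber 4.8626, Teal 7.2735.
Lower quotas: Red 4, Blue 22, Green 7, Gold 4, Silver 5, Violet 4, Amber 4, Teal 7 (sum 57, leaving 6 seats).
Remainders in descending order: Blue 0.9236, Gold 0.8909, Amber 0.8626, Silver 0.8534, Green 0.7862, Violet 0.7059, Red 0.7040, Teal 0.2735.
The surplus seats go to Blue, Gold, Amber, Silver, Green, Violet.
Red receives 4.

4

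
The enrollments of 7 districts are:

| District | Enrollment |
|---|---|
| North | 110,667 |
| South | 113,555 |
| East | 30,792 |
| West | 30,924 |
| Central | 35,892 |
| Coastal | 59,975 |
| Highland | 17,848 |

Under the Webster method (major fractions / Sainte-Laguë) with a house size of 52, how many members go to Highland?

Standard divisor 399653/52 ≈ 7685.635; standard quotas: North 14.399, South 14.775, East 4.006, West 4.024, Central 4.670, Coastal 7.804, Highland 2.322.
Rounding to the nearest integer gives North 14, South 15, East 4, West 4, Central 5, Coastal 8, Highland 2 — total 52, matching the house size, so no adjustment is needed.
Highland receives 2.

2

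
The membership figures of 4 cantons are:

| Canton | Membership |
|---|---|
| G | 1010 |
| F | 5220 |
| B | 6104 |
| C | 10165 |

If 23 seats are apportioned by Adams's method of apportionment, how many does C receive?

Standard divisor 22499/23 ≈ 978.217; standard quotas: G 1.032, F 5.336, B 6.240, C 10.391.
Rounding up gives 2, 6, 7, 11 = 26 seats, so the divisor must be adjusted.
With modified divisor 1031: modified quotas G 0.980, F 5.063, B 5.920, C 9.859.
Rounding up: G 1, F 6, B 6, C 10 (total 23).
C receives 10.

10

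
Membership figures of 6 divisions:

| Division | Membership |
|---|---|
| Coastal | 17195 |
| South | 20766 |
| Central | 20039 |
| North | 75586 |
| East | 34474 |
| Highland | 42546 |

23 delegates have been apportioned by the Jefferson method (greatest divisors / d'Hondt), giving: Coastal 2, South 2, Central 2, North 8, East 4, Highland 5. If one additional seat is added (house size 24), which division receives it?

North

Priority for the next seat is population ÷ (current seats + 1).
Priorities: Coastal 5731.667, South 6922.000, Central 6679.667, North 8398.444, East 6894.800, Highland 7091.000.
Highest priority: North.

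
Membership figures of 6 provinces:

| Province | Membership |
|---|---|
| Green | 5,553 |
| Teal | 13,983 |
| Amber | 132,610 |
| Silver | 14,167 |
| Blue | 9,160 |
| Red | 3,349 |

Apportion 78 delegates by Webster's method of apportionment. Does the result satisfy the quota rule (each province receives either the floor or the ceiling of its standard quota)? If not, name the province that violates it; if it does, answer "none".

Standard quotas: Green 2.422, Teal 6.099, Amber 57.843, Silver 6.179, Blue 3.995, Red 1.461.
Webster allocation: Green 2, Teal 6, Amber 59, Silver 6, Blue 4, Red 1.
Amber has quota 57.843 (lower 57, upper 58) but receives 59 — outside the quota interval.

Amber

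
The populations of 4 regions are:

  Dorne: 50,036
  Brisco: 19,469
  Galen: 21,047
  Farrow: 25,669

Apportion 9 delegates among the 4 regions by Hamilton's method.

Dorne 4, Brisco 1, Galen 2, Farrow 2

The standard divisor is 116221/9 ≈ 12913.444.
Standard quotas: Dorne 3.8747, Brisco 1.5077, Galen 1.6299, Farrow 1.9878.
Lower quotas: Dorne 3, Brisco 1, Galen 1, Farrow 1 (sum 6, leaving 3 seats).
Remainders in descending order: Farrow 0.9878, Dorne 0.8747, Galen 0.6299, Brisco 0.5077.
Largest remainders: Farrow, Dorne, Galen receive the extra seats.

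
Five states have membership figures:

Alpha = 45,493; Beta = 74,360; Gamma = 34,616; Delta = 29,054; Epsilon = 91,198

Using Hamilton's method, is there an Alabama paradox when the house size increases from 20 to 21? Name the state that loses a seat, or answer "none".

At 20 seats: Alpha 3, Beta 5, Gamma 3, Delta 2, Epsilon 7.
At 21 seats: Alpha 3, Beta 6, Gamma 3, Delta 2, Epsilon 7.
No state's allocation decreased.

none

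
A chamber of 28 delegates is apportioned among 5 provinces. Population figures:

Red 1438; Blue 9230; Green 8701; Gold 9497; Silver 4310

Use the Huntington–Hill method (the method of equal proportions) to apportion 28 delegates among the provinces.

With divisor 1198: modified quotas Red 1.200, Blue 7.705, Green 7.263, Gold 7.927, Silver 3.598.
Geometric-mean thresholds: Red √(1·2)=1.414, Blue √(7·8)=7.483, Green √(7·8)=7.483, Gold √(7·8)=7.483, Silver √(3·4)=3.464.
Each quota rounded against its threshold gives Red 1, Blue 8, Green 7, Gold 8, Silver 4 (total 28).

Red 1, Blue 8, Green 7, Gold 8, Silver 4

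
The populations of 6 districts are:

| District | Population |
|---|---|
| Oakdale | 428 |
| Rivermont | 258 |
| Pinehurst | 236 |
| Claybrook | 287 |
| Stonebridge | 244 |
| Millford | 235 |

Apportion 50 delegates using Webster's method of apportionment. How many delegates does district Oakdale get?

Standard divisor 1688/50 ≈ 33.76; standard quotas: Oakdale 12.678, Rivermont 7.642, Pinehurst 6.991, Claybrook 8.501, Stonebridge 7.227, Millford 6.961.
Rounding to the nearest integer gives 13, 8, 7, 9, 7, 7 = 51 seats, so the divisor must be adjusted.
With modified divisor 34: modified quotas Oakdale 12.588, Rivermont 7.588, Pinehurst 6.941, Claybrook 8.441, Stonebridge 7.176, Millford 6.912.
Rounding to the nearest integer: Oakdale 13, Rivermont 8, Pinehurst 7, Claybrook 8, Stonebridge 7, Millford 7 (total 50).
Oakdale receives 13.

13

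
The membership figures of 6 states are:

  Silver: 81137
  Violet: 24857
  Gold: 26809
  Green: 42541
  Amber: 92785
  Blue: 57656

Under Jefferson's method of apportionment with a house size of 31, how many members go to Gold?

Standard divisor 325785/31 ≈ 10509.194; standard quotas: Silver 7.721, Violet 2.365, Gold 2.551, Green 4.048, Amber 8.829, Blue 5.486.
Rounding down gives 7, 2, 2, 4, 8, 5 = 28 seats, so the divisor must be adjusted.
With modified divisor 9400: modified quotas Silver 8.632, Violet 2.644, Gold 2.852, Green 4.526, Amber 9.871, Blue 6.134.
Rounding down: Silver 8, Violet 2, Gold 2, Green 4, Amber 9, Blue 6 (total 31).
Gold receives 2.

2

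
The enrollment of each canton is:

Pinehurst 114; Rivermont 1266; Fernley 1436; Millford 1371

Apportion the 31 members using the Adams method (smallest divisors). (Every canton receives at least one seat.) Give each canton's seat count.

Standard divisor 4187/31 ≈ 135.065; standard quotas: Pinehurst 0.844, Rivermont 9.373, Fernley 10.632, Millford 10.151.
Rounding up gives 1, 10, 11, 11 = 33 seats, so the divisor must be adjusted.
With modified divisor 142: modified quotas Pinehurst 0.803, Rivermont 8.915, Fernley 10.113, Millford 9.655.
Rounding up: Pinehurst 1, Rivermont 9, Fernley 11, Millford 10 (total 31).

Pinehurst 1, Rivermont 9, Fernley 11, Millford 10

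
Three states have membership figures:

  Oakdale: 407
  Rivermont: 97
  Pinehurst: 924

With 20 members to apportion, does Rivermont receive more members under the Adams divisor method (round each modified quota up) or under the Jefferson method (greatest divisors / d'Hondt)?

Adams

Adams: Oakdale 6, Rivermont 2, Pinehurst 12.
Jefferson: Oakdale 6, Rivermont 1, Pinehurst 13.
Rivermont gets 2 under Adams and 1 under Jefferson.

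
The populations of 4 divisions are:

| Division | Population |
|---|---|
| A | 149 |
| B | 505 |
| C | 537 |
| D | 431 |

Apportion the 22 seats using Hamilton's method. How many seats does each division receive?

The standard divisor is 1622/22 ≈ 73.727.
Standard quotas: A 2.021, B 6.850, C 7.284, D 5.846.
Lower quotas: A 2, B 6, C 7, D 5 (sum 20, leaving 2 seats).
Remainders in descending order: B 0.850, D 0.846, C 0.284, A 0.021.
Largest remainders: B, D receive the extra seats.

A 2; B 7; C 7; D 6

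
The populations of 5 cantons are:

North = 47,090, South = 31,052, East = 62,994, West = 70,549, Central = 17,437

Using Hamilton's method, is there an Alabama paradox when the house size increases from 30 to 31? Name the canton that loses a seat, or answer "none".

At 30 seats: North 6, South 4, East 8, West 9, Central 3.
At 31 seats: North 6, South 4, East 9, West 10, Central 2.
Central drops from 3 to 2.

Central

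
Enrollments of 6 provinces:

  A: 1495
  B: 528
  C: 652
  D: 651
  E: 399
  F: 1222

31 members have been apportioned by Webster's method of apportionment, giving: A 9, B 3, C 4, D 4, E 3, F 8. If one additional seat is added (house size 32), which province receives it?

A

Priority for the next seat is population ÷ (current seats + 0.5).
Priorities: A 157.368, B 150.857, C 144.889, D 144.667, E 114.000, F 143.765.
Highest priority: A.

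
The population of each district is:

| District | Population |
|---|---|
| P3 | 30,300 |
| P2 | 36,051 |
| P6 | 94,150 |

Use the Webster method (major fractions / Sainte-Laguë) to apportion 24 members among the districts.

Standard divisor 160501/24 ≈ 6687.542; standard quotas: P3 4.531, P2 5.391, P6 14.078.
Rounding to the nearest integer gives P3 5, P2 5, P6 14 — total 24, matching the house size, so no adjustment is needed.

P3 5, P2 5, P6 14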